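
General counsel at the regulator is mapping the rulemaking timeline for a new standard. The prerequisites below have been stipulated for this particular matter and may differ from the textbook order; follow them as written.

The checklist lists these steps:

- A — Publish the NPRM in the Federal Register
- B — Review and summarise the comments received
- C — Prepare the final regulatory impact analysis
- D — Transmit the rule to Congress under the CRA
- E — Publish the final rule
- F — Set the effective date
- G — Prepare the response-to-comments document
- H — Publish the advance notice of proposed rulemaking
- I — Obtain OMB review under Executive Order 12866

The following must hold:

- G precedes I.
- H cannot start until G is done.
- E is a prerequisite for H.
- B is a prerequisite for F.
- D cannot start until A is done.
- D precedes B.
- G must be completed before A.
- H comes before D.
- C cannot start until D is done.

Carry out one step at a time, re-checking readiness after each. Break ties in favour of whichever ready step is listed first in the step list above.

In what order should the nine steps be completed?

E, G, A, H, D, B, C, F, I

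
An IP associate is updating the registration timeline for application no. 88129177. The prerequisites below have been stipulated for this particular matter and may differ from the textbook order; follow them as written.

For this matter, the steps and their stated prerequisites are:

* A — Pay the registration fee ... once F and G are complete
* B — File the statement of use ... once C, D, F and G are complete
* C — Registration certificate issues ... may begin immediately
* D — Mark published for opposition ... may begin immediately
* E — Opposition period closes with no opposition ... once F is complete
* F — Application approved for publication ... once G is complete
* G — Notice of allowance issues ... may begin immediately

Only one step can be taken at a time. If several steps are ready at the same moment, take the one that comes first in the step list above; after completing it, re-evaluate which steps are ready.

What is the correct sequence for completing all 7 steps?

Nothing is required for C, D and G. C is listed earlier → C first.
D and G are both available; D is listed earlier → D.
G is the only step now ready → G.
F needed G, now all done → F.
Ready: A, B and E. A is listed earlier → A.
Ready: B and E. B is listed earlier → B.
E needed F, now all done → E.

C, D, G, F, A, B, E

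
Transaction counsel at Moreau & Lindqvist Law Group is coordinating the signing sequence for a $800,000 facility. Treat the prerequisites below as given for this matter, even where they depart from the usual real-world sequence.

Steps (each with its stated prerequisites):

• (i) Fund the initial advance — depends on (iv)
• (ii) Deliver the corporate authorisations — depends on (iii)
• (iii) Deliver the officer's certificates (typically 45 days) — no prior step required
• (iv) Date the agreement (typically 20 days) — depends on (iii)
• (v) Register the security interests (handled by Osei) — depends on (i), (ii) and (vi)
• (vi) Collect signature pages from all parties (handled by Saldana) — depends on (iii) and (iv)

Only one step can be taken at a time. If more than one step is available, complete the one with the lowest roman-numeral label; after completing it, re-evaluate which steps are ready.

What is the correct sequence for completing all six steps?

(iii) has no prerequisites → (iii) first.
Now (ii) and (iv) have their prerequisites met. (ii) has the earlier label, so (ii) next.
(iv) is the only step now ready → (iv).
Now (i) and (vi) have their prerequisites met. (i) has the earlier label, so (i) next.
(vi) is the only step now ready → (vi).
(v) is the only step now ready → (v).

(iii) → (ii) → (iv) → (i) → (vi) → (v)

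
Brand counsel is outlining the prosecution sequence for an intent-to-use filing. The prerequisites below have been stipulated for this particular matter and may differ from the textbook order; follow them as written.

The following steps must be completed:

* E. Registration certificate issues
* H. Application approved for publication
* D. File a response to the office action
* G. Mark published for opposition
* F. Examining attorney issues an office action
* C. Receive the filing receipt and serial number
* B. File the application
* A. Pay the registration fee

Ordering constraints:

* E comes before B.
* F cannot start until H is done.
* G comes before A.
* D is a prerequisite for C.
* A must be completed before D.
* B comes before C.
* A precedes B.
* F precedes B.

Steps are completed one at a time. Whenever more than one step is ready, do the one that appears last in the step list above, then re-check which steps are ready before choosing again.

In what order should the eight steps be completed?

G → A → D → H → F → E → B → C

G, H and E have no prerequisites; G is listed later, so G is first.
A, H and E are all available; A is listed later → A.
Ready: D, H and E. D is listed later → D.
H and E are both available; H is listed later → H.
F now also ready, so the ready set is {F, E}; F is listed later → F.
That leaves E as the only ready step → E.
B needed A, F and E, now all done → B.
C is the only step now ready → C.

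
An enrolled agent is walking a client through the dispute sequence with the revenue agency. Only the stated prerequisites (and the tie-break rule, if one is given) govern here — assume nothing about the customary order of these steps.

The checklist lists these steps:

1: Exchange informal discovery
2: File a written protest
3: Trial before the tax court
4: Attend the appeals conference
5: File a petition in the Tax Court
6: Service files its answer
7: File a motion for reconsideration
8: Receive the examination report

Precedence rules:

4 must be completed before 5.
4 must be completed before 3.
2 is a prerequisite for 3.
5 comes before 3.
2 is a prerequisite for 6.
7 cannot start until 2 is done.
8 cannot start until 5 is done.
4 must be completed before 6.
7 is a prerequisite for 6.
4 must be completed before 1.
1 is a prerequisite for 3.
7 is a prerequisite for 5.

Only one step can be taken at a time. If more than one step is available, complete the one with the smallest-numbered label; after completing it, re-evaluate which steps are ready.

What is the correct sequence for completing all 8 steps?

2 and 4 have no prerequisites; 2 has the earlier label, so 2 is first.
Ready: 4 and 7. 4 has the earlier label → 4.
Ready: 1 and 7. 1 has the earlier label → 1.
7 needed 2, now all done → 7.
Now 5 and 6 have their prerequisites met. 5 has the earlier label, so 5 next.
3 and 8 now also ready, so the ready set is {3, 6, 8}; 3 has the earlier label → 3.
Now 6 and 8 have their prerequisites met. 6 has the earlier label, so 6 next.
8 is the only step now ready → 8.

2, 4, 1, 7, 5, 3, 6, 8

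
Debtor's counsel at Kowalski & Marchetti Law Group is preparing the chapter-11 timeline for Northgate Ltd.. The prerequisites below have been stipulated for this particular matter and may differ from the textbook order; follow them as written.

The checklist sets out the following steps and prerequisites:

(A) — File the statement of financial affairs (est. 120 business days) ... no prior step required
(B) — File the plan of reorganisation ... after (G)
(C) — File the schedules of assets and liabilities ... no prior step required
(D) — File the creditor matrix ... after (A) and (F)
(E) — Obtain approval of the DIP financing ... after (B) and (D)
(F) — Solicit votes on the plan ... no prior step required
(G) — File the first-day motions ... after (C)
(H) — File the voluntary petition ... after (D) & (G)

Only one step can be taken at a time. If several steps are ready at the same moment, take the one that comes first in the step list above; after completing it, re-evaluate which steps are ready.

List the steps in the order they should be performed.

(A), (C), (F), (D), (G), (B), (E), (H)

(A), (C) and (F) have no prerequisites; (A) is listed earlier, so (A) is first.
Now (C) and (F) have their prerequisites met. (C) is listed earlier, so (C) next.
Now (F) and (G) have their prerequisites met. (F) is listed earlier, so (F) next.
(D) now also ready, so the ready set is {(D), (G)}; (D) is listed earlier → (D).
(G) is the only step now ready → (G).
Ready: (B) and (H). (B) is listed earlier → (B).
(E) now also ready, so the ready set is {(E), (H)}; (E) is listed earlier → (E).
Next only (H) has its prerequisites met → (H).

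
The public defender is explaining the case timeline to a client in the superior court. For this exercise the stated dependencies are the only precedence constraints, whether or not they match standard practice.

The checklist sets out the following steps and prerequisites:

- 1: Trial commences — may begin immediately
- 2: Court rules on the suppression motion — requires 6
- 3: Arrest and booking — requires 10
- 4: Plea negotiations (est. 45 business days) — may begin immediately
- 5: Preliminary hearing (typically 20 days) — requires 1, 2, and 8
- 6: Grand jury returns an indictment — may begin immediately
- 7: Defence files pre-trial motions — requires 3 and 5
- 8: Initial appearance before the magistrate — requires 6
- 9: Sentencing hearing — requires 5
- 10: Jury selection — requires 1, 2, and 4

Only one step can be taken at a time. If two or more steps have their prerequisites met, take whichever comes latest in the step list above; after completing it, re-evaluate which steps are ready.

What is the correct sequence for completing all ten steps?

Nothing is required for 6, 4 and 1. 6 is listed later → 6 first.
8 and 2 now also ready, so the ready set is {8, 4, 2, 1}; 8 is listed later → 8.
Now 4, 2 and 1 have their prerequisites met. 4 is listed later, so 4 next.
Ready: 2 and 1. 2 is listed later → 2.
Next only 1 has its prerequisites met → 1.
10 and 5 are both available; 10 is listed later → 10.
3 now also ready, so the ready set is {5, 3}; 5 is listed later → 5.
9 now also ready, so the ready set is {9, 3}; 9 is listed later → 9.
3 needed 10, now all done → 3.
That leaves 7 as the only ready step → 7.

6 → 8 → 4 → 2 → 1 → 10 → 5 → 9 → 3 → 7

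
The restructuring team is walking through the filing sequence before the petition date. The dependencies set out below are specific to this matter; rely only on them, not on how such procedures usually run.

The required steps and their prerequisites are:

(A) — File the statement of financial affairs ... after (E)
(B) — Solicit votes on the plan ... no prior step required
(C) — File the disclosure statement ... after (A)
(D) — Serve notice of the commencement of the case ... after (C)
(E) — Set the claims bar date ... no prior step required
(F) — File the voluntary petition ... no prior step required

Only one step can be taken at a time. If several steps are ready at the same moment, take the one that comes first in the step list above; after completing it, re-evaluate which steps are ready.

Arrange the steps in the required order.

(B), (E) and (F) have no prerequisites; (B) is listed earlier, so (B) is first.
Ready: (E) and (F). (E) is listed earlier → (E).
Ready: (A) and (F). (A) is listed earlier → (A).
Ready: (C) and (F). (C) is listed earlier → (C).
(D) now also ready, so the ready set is {(D), (F)}; (D) is listed earlier → (D).
(F) is the only step now ready → (F).

(B), (E), (A), (C), (D), (F)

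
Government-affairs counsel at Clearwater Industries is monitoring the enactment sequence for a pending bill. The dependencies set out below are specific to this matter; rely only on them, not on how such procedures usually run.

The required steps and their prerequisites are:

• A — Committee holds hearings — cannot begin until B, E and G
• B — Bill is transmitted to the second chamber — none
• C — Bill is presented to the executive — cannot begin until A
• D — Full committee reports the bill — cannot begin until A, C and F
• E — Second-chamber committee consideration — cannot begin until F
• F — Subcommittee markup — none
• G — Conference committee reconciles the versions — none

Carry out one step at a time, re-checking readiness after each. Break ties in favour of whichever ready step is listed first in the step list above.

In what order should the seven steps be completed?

B → F → E → G → A → C → D

Nothing is required for B, F and G. B is listed earlier → B first.
Now F and G have their prerequisites met. F is listed earlier, so F next.
E now also ready, so the ready set is {E, G}; E is listed earlier → E.
Next only G has its prerequisites met → G.
A needed B, E and G, now all done → A.
That leaves C as the only ready step → C.
D needed A, C and F, now all done → D.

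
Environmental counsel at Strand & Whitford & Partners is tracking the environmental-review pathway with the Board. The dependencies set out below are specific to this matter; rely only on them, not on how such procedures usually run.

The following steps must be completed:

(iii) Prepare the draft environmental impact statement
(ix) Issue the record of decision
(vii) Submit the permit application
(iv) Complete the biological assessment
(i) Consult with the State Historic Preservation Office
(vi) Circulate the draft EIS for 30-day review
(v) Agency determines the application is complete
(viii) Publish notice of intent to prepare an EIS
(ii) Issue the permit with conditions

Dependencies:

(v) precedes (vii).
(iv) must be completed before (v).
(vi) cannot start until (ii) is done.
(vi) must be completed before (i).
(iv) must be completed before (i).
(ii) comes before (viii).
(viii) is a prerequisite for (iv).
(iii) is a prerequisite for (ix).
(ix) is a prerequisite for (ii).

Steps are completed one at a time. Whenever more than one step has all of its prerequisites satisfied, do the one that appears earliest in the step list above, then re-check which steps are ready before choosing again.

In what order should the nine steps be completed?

(iii) is the only step with nothing outstanding, so it goes first.
Next only (ix) has its prerequisites met → (ix).
That leaves (ii) as the only ready step → (ii).
(vi) and (viii) are both available; (vi) is listed earlier → (vi).
That leaves (viii) as the only ready step → (viii).
That leaves (iv) as the only ready step → (iv).
Now (i) and (v) have their prerequisites met. (i) is listed earlier, so (i) next.
Next only (v) has its prerequisites met → (v).
(vii) is the only step now ready → (vii).

(iii) → (ix) → (ii) → (vi) → (viii) → (iv) → (i) → (v) → (vii)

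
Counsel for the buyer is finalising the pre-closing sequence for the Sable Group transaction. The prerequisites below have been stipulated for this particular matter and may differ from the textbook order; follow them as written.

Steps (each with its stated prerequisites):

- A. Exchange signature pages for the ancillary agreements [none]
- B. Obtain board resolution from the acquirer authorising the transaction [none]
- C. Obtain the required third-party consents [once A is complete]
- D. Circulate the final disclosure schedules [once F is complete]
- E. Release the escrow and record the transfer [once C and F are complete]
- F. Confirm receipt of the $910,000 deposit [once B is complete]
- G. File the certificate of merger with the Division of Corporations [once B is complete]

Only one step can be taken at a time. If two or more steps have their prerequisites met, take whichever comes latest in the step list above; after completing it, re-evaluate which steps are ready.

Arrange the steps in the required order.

B, G, F, D, A, C, E

Nothing is required for B and A. B is listed later → B first.
G and F now also ready, so the ready set is {G, F, A}; G is listed later → G.
F and A are both available; F is listed later → F.
D now also ready, so the ready set is {D, A}; D is listed later → D.
A is the only step now ready → A.
C is the only step now ready → C.
Next only E has its prerequisites met → E.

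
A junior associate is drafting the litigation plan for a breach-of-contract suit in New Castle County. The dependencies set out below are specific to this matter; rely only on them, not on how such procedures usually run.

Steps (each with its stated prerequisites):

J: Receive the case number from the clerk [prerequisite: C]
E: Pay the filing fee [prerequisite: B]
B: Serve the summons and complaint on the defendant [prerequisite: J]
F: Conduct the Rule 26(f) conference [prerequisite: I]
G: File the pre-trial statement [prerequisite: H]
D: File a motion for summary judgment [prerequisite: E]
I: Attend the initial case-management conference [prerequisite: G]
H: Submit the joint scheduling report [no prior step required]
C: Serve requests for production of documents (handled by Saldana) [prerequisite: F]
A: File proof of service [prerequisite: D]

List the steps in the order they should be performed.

H G I F C J B E D A

Only H has no prerequisites, so it is first.
Next only G has its prerequisites met → G.
I is the only step now ready → I.
That leaves F as the only ready step → F.
C needed F, now all done → C.
J needed C, now all done → J.
B needed J, now all done → B.
E needed B, now all done → E.
D is the only step now ready → D.
Next only A has its prerequisites met → A.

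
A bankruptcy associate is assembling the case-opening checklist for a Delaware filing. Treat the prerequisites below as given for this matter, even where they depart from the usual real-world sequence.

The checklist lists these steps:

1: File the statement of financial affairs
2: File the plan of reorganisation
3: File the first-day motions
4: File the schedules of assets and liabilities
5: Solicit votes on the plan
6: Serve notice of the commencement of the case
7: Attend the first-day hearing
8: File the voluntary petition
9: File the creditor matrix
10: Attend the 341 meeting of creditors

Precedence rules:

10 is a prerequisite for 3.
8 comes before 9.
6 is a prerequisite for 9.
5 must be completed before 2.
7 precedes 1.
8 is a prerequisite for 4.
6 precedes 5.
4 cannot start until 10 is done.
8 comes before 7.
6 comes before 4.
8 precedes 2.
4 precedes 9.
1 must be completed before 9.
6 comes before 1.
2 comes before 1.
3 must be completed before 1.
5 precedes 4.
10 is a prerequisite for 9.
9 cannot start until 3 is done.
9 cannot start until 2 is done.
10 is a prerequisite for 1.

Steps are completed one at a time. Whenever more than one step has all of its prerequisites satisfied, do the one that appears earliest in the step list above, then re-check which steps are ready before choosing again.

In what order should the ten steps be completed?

6, 5, 8, 2, 7, 10, 3, 1, 4, 9

6, 8 and 10 have no prerequisites; 6 is listed earlier, so 6 is first.
5 now also ready, so the ready set is {5, 8, 10}; 5 is listed earlier → 5.
8 and 10 are both available; 8 is listed earlier → 8.
2 and 7 now also ready, so the ready set is {2, 7, 10}; 2 is listed earlier → 2.
7 and 10 are both available; 7 is listed earlier → 7.
That leaves 10 as the only ready step → 10.
Now 3 and 4 have their prerequisites met. 3 is listed earlier, so 3 next.
1 and 4 are both available; 1 is listed earlier → 1.
4 needed 5, 6, 8 and 10, now all done → 4.
9 needed 1, 2, 3, 4, 6, 8 and 10, now all done → 9.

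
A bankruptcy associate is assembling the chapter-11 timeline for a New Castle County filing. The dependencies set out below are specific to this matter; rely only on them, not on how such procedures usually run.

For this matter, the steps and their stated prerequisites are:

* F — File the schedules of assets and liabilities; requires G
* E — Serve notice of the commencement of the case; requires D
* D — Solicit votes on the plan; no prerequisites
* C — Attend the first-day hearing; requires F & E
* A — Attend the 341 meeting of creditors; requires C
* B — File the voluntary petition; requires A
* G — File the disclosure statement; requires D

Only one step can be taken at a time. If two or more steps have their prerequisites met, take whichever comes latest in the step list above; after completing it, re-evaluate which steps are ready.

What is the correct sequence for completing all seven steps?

D → G → E → F → C → A → B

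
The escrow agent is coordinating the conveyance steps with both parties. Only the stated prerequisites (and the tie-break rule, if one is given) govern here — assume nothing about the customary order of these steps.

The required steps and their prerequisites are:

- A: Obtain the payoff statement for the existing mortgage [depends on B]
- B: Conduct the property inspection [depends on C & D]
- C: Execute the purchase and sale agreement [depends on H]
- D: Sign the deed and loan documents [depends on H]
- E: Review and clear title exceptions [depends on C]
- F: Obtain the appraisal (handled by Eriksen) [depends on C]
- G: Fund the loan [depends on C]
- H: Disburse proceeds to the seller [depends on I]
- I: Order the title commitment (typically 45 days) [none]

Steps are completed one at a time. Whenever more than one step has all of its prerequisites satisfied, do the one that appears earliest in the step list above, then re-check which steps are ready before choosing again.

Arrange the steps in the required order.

I H C D B A E F G

I is the only step with nothing outstanding, so it goes first.
Next only H has its prerequisites met → H.
C and D are both available; C is listed earlier → C.
Now D, E, F and G have their prerequisites met. D is listed earlier, so D next.
B now also ready, so the ready set is {B, E, F, G}; B is listed earlier → B.
Now A, E, F and G have their prerequisites met. A is listed earlier, so A next.
Now E, F and G have their prerequisites met. E is listed earlier, so E next.
Now F and G have their prerequisites met. F is listed earlier, so F next.
That leaves G as the only ready step → G.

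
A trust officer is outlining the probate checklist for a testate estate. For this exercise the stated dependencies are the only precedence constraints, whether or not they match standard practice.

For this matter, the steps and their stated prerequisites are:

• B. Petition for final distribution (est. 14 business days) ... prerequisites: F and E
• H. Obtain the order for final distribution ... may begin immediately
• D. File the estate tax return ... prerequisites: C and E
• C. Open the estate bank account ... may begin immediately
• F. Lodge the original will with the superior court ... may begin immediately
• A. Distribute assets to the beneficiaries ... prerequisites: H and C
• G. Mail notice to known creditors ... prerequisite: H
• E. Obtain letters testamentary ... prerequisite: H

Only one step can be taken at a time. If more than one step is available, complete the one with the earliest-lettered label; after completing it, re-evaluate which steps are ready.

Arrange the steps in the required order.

C, F and H have no prerequisites; C has the earlier label, so C is first.
Ready: F and H. F has the earlier label → F.
That leaves H as the only ready step → H.
A, E and G are all available; A has the earlier label → A.
Now E and G have their prerequisites met. E has the earlier label, so E next.
B and D now also ready, so the ready set is {B, D, G}; B has the earlier label → B.
Ready: D and G. D has the earlier label → D.
G is the only step now ready → G.

C, F, H, A, E, B, D, G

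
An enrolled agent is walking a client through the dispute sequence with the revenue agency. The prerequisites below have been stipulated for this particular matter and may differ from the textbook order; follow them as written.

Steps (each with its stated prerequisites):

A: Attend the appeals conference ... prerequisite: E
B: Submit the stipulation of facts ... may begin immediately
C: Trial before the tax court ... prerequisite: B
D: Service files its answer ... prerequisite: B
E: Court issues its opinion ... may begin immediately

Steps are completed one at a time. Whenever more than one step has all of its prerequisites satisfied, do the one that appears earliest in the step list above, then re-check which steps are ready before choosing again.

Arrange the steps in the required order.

B, C, D, E, A

Nothing is required for B and E. B is listed earlier → B first.
C and D now also ready, so the ready set is {C, D, E}; C is listed earlier → C.
Now D and E have their prerequisites met. D is listed earlier, so D next.
E is the only step now ready → E.
That leaves A as the only ready step → A.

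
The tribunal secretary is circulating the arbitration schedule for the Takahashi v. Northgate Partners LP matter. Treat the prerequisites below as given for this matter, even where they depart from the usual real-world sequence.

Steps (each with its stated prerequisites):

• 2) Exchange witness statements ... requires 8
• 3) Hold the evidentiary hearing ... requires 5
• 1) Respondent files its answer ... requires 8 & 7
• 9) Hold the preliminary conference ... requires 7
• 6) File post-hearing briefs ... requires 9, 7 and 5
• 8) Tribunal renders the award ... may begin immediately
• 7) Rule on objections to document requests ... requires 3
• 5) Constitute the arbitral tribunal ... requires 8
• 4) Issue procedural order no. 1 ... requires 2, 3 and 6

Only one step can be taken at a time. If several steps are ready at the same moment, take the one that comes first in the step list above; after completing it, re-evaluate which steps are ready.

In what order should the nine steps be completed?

8 is the only step with nothing outstanding, so it goes first.
Now 2 and 5 have their prerequisites met. 2 is listed earlier, so 2 next.
5 needed 8, now all done → 5.
3 is the only step now ready → 3.
That leaves 7 as the only ready step → 7.
Now 1 and 9 have their prerequisites met. 1 is listed earlier, so 1 next.
9 needed 7, now all done → 9.
6 needed 9, 7 and 5, now all done → 6.
4 needed 2, 3 and 6, now all done → 4.

8 → 2 → 5 → 3 → 7 → 1 → 9 → 6 → 4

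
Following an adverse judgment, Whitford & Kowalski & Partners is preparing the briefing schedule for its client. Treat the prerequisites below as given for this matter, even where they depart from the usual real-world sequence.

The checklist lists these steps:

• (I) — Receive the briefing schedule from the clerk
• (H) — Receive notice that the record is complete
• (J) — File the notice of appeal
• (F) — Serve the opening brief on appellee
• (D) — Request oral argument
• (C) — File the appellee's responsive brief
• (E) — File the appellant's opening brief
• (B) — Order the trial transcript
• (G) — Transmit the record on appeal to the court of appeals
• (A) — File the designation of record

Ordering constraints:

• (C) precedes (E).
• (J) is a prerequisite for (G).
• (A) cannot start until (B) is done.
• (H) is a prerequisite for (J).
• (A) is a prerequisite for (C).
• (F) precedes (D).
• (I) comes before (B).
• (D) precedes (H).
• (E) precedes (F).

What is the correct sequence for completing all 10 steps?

(I), (B), (A), (C), (E), (F), (D), (H), (J), (G)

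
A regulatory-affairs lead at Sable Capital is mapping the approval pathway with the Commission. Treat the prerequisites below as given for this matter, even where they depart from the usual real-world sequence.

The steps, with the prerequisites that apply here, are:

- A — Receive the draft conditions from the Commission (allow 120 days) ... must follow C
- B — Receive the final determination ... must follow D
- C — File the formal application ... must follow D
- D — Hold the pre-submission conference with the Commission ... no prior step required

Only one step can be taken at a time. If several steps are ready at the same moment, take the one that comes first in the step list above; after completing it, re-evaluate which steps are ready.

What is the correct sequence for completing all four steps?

D B C A

Only D has no prerequisites, so it is first.
Ready: B and C. B is listed earlier → B.
Next only C has its prerequisites met → C.
Next only A has its prerequisites met → A.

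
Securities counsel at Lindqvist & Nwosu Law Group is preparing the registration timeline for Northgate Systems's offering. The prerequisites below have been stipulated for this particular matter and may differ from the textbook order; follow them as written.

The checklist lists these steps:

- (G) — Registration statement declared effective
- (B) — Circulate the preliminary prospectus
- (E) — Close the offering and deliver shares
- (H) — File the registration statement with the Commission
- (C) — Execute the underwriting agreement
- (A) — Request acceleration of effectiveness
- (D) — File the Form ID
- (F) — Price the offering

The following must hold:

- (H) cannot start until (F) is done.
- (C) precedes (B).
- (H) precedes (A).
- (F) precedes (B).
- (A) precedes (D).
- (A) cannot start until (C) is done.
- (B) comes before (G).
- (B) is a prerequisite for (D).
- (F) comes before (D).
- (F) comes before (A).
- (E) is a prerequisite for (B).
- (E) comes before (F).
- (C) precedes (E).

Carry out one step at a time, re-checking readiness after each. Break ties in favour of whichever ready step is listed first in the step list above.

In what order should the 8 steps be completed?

(C), (E), (F), (B), (G), (H), (A), (D)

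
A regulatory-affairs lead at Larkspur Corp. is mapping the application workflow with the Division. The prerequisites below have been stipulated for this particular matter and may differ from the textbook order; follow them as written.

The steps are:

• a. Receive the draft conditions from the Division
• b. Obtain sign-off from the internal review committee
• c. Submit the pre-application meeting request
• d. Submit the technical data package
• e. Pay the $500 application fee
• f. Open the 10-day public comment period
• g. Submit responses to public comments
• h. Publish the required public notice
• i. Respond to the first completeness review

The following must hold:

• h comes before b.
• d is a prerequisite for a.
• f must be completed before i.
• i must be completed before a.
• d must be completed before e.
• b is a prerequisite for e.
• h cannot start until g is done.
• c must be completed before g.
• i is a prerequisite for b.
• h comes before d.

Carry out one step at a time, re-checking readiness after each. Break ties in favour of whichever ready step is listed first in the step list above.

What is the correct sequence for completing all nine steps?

c → f → g → h → d → i → a → b → e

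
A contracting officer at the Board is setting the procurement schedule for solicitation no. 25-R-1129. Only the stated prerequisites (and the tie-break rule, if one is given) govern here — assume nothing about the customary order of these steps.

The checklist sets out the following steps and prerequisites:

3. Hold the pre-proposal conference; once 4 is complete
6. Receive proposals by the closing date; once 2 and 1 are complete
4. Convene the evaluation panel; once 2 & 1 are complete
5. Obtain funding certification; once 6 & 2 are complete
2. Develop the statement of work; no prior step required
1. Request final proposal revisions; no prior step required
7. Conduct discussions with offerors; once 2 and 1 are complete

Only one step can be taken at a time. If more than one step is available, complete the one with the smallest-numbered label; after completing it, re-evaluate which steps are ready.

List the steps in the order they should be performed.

1, 2, 4, 3, 6, 5, 7

1 and 2 have no prerequisites; 1 has the earlier label, so 1 is first.
That leaves 2 as the only ready step → 2.
4, 6 and 7 are all available; 4 has the earlier label → 4.
3 now also ready, so the ready set is {3, 6, 7}; 3 has the earlier label → 3.
Ready: 6 and 7. 6 has the earlier label → 6.
5 now also ready, so the ready set is {5, 7}; 5 has the earlier label → 5.
7 is the only step now ready → 7.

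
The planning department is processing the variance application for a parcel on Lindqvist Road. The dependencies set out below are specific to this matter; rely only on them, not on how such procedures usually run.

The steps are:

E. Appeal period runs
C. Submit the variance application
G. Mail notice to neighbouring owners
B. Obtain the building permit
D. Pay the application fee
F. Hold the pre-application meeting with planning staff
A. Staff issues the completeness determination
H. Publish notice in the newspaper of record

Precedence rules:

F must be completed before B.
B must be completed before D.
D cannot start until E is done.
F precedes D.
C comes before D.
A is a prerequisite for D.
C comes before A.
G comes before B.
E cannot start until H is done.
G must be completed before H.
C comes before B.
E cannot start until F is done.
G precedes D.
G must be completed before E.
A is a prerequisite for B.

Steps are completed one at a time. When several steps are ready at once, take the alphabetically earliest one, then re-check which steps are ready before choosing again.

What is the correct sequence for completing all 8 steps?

C, A, F, G, B, H, E, D

Nothing is required for C, F and G. C has the earlier label → C first.
A, F and G are all available; A has the earlier label → A.
Now F and G have their prerequisites met. F has the earlier label, so F next.
Next only G has its prerequisites met → G.
B and H are both available; B has the earlier label → B.
H needed G, now all done → H.
E is the only step now ready → E.
That leaves D as the only ready step → D.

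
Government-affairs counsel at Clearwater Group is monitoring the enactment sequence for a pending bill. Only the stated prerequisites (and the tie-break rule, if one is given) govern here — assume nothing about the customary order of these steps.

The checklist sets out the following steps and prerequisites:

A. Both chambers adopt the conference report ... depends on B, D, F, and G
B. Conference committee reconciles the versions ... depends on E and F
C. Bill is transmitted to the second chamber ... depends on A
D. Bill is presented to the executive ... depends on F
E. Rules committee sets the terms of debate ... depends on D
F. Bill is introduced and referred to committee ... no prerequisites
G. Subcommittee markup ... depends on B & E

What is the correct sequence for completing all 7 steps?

F has no prerequisites → F first.
D is the only step now ready → D.
E needed D, now all done → E.
B is the only step now ready → B.
G needed B and E, now all done → G.
A needed B, D, F and G, now all done → A.
C needed A, now all done → C.

F, D, E, B, G, A, C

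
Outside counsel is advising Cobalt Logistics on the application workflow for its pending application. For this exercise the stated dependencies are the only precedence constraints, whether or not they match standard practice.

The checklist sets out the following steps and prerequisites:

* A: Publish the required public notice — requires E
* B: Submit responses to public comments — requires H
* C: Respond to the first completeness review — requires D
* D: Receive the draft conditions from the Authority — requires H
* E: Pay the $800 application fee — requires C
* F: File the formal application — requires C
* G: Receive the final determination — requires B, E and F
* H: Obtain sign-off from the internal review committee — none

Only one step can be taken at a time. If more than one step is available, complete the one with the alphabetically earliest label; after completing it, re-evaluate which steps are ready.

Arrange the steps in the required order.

H, B, D, C, E, A, F, G

Only H has no prerequisites, so it is first.
B and D are both available; B has the earlier label → B.
D needed H, now all done → D.
C is the only step now ready → C.
Now E and F have their prerequisites met. E has the earlier label, so E next.
Now A and F have their prerequisites met. A has the earlier label, so A next.
F needed C, now all done → F.
G needed B, E and F, now all done → G.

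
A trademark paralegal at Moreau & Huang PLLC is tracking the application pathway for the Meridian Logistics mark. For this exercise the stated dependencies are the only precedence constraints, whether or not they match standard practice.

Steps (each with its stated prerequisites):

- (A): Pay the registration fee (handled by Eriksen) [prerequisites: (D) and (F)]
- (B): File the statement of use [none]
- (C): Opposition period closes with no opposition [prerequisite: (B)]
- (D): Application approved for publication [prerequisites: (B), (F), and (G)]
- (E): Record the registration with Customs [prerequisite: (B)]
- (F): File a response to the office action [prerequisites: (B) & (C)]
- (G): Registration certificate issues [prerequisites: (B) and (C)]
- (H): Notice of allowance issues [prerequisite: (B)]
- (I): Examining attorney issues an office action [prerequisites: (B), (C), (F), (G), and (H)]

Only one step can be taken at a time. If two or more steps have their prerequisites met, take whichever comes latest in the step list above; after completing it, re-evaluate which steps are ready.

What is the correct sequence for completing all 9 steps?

(B), (H), (E), (C), (G), (F), (I), (D), (A)

(B) is the only step with nothing outstanding, so it goes first.
Now (H), (E) and (C) have their prerequisites met. (H) is listed later, so (H) next.
(E) and (C) are both available; (E) is listed later → (E).
(C) needed (B), now all done → (C).
Ready: (G) and (F). (G) is listed later → (G).
That leaves (F) as the only ready step → (F).
Ready: (I) and (D). (I) is listed later → (I).
(D) is the only step now ready → (D).
(A) needed (F) and (D), now all done → (A).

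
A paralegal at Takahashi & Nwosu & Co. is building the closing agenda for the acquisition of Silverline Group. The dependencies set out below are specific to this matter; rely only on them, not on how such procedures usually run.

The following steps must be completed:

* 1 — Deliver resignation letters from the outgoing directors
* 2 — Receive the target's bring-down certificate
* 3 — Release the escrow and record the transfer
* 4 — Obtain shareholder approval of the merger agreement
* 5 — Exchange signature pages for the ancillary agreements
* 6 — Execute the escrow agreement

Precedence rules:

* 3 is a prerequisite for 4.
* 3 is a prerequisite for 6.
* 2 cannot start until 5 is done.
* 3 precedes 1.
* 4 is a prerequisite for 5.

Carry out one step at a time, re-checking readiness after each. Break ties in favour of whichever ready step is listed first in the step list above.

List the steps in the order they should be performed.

3 1 4 5 2 6

3 has no prerequisites → 3 first.
Now 1, 4 and 6 have their prerequisites met. 1 is listed earlier, so 1 next.
Ready: 4 and 6. 4 is listed earlier → 4.
5 now also ready, so the ready set is {5, 6}; 5 is listed earlier → 5.
2 now also ready, so the ready set is {2, 6}; 2 is listed earlier → 2.
6 needed 3, now all done → 6.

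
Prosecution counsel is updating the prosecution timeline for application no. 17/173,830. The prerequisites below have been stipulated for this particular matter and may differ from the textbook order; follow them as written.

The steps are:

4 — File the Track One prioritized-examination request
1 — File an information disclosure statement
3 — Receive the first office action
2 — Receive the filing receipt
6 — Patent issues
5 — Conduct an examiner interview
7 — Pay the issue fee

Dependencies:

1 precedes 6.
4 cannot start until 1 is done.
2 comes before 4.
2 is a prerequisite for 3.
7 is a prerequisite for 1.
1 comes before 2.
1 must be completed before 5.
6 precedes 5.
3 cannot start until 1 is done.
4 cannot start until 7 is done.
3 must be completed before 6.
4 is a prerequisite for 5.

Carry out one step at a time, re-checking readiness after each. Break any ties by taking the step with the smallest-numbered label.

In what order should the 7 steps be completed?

7 has no prerequisites → 7 first.
1 needed 7, now all done → 1.
That leaves 2 as the only ready step → 2.
Now 3 and 4 have their prerequisites met. 3 has the earlier label, so 3 next.
6 now also ready, so the ready set is {4, 6}; 4 has the earlier label → 4.
6 needed 1 and 3, now all done → 6.
That leaves 5 as the only ready step → 5.

7, 1, 2, 3, 4, 6, 5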